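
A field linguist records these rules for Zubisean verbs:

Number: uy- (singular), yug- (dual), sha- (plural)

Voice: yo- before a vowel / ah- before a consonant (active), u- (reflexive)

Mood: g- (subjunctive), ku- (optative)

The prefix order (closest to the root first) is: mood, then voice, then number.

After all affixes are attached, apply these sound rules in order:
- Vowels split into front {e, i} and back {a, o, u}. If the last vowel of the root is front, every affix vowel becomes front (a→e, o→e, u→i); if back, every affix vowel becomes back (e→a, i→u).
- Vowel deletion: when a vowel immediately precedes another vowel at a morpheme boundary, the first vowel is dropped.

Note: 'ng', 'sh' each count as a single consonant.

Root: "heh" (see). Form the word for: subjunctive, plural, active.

Attach mood subjunctive g- → gheh.
Attach voice active ah- (before consonant 'g') → ahgheh.
Attach number plural sha- → shaahgheh.
Apply vowel harmony: shaahgheh → sheehgheh.
Apply vowel deletion: sheehgheh → shehgheh.

shehgheh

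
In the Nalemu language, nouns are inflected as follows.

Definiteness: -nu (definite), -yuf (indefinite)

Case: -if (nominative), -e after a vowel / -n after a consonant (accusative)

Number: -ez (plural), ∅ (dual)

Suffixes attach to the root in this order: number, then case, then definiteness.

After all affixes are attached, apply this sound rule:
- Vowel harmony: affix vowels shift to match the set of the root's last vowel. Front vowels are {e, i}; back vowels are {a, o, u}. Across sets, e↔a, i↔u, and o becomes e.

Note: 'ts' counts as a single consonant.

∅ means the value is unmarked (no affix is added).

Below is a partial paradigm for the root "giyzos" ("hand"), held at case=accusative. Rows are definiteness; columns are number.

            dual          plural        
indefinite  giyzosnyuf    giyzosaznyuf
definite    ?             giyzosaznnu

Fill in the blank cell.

number = dual: zero marking, form stays giyzos.
Attach case accusative -n (after consonant 's') → giyzosn.
Attach definiteness definite -nu → giyzosnnu.
Vowel harmony: no change.

giyzosnnu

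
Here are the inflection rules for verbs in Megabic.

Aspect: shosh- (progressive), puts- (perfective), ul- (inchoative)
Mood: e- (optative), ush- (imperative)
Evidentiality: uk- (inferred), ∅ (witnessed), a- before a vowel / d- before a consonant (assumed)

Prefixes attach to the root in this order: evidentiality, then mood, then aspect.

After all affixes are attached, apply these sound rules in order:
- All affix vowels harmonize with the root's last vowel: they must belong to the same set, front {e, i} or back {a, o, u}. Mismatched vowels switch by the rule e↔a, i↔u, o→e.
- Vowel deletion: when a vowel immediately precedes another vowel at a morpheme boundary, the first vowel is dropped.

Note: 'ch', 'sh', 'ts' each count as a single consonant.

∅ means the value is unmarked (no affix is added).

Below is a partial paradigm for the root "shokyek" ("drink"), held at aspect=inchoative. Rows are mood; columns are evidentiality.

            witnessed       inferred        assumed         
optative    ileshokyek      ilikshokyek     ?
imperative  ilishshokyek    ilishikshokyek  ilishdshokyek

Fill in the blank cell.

iledshokyek

Attach evidentiality assumed d- (before consonant 'sh') → dshokyek.
Attach mood optative e- → edshokyek.
Attach aspect inchoative ul- → uledshokyek.
Apply vowel harmony: uledshokyek → iledshokyek.
Vowel deletion: no change.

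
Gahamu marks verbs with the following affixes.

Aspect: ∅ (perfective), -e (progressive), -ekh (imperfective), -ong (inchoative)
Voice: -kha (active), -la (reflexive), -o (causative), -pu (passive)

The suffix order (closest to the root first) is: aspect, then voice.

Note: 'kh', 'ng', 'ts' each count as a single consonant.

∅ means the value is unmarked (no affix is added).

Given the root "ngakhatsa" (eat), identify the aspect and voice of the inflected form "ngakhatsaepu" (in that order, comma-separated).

progressive, passive

Segment: ngakhatsa-e-pu.
aspect: -e → progressive.
voice: -pu → passive.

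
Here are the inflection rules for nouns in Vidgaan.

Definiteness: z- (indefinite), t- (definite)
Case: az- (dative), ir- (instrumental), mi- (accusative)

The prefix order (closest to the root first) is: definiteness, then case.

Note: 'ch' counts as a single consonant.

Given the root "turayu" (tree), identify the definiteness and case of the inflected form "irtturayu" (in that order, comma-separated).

definite, instrumental

Segment: ir-t-turayu.
definiteness: t- → definite.
case: ir- → instrumental.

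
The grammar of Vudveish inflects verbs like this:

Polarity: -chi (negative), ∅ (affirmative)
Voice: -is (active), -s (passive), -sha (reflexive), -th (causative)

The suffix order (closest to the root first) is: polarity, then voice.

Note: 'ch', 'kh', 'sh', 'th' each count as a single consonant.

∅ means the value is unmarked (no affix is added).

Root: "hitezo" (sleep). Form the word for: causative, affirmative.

hitezoth

polarity = affirmative: zero marking, form stays hitezo.
Attach voice causative -th → hitezoth.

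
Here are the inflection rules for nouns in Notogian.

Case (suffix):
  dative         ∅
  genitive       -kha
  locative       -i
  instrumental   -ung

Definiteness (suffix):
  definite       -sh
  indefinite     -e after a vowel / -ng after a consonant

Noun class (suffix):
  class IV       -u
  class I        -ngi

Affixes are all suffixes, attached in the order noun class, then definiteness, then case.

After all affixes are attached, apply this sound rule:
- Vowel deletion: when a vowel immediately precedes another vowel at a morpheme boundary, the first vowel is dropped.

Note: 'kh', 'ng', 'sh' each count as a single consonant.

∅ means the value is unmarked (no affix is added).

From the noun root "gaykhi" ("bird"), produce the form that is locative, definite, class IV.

gaykhushi

Attach noun class class IV -u → gaykhiu.
Attach definiteness definite -sh → gaykhiush.
Attach case locative -i → gaykhiushi.
Apply vowel deletion: gaykhiushi → gaykhushi.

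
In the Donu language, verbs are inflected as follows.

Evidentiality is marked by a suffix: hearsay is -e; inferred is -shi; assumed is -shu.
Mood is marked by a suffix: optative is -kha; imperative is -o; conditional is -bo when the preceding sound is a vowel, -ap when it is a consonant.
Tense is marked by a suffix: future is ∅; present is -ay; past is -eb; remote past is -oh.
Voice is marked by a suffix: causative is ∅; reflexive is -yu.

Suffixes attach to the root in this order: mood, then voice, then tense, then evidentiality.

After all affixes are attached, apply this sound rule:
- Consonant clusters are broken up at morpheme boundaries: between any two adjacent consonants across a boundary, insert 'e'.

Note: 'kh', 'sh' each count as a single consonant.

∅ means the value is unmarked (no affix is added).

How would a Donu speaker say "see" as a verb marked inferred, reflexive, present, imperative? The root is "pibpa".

pibpaoyuayeshi

Attach mood imperative -o → pibpao.
Attach voice reflexive -yu → pibpaoyu.
Attach tense present -ay → pibpaoyuay.
Attach evidentiality inferred -shi → pibpaoyuayshi.
Apply epenthesis: pibpaoyuayshi → pibpaoyuayeshi.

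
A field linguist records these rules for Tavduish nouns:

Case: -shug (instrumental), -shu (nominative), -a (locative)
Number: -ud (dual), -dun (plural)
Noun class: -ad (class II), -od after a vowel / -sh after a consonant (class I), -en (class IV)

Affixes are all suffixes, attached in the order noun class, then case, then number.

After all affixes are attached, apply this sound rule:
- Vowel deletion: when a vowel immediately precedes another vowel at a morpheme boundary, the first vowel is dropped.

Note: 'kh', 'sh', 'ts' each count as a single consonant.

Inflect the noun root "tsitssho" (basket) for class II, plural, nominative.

tsitsshadshudun

Attach noun class class II -ad → tsitsshoad.
Attach case nominative -shu → tsitsshoadshu.
Attach number plural -dun → tsitsshoadshudun.
Apply vowel deletion: tsitsshoadshudun → tsitsshadshudun.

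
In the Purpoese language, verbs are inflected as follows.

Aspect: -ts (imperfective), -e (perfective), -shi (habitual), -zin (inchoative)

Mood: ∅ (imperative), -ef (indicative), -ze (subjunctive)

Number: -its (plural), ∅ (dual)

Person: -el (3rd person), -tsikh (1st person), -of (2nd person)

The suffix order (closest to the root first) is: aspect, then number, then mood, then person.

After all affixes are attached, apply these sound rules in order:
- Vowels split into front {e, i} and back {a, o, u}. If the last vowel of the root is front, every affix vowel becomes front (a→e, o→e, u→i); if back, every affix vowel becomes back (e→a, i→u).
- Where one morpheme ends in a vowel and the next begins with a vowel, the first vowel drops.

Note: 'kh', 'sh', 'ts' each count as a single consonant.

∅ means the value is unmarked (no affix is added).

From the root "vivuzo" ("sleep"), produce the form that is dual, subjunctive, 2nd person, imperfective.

vivuzotszof

Attach aspect imperfective -ts → vivuzots.
number = dual: zero marking, form stays vivuzots.
Attach mood subjunctive -ze → vivuzotsze.
Attach person 2nd person -of → vivuzotszeof.
Apply vowel harmony: vivuzotszeof → vivuzotszaof.
Apply vowel deletion: vivuzotszaof → vivuzotszof.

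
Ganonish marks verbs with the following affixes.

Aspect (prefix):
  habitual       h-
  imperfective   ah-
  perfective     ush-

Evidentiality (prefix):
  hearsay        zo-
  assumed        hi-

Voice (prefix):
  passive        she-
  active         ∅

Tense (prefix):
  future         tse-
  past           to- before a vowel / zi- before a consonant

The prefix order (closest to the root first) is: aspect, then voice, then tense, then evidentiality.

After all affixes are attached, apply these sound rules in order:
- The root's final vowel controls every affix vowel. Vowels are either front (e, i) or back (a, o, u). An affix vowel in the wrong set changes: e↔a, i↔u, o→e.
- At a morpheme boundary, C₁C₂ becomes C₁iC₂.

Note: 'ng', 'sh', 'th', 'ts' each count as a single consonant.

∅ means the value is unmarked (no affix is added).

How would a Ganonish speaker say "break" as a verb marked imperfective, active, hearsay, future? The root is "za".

zotsaahiza

Attach aspect imperfective ah- → ahza.
voice = active: zero marking, form stays ahza.
Attach tense future tse- → tseahza.
Attach evidentiality hearsay zo- → zotseahza.
Apply vowel harmony: zotseahza → zotsaahza.
Apply epenthesis: zotsaahza → zotsaahiza.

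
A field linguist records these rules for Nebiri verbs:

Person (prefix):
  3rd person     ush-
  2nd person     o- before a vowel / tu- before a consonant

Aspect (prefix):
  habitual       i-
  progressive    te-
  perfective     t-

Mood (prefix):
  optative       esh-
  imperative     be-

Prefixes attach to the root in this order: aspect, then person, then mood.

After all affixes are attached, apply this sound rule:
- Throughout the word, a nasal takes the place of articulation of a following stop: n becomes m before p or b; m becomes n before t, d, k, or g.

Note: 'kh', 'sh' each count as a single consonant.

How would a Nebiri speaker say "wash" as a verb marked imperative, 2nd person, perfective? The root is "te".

betutte

Attach aspect perfective t- → tte.
Attach person 2nd person tu- (before consonant 't') → tutte.
Attach mood imperative be- → betutte.
Nasal assimilation: no change.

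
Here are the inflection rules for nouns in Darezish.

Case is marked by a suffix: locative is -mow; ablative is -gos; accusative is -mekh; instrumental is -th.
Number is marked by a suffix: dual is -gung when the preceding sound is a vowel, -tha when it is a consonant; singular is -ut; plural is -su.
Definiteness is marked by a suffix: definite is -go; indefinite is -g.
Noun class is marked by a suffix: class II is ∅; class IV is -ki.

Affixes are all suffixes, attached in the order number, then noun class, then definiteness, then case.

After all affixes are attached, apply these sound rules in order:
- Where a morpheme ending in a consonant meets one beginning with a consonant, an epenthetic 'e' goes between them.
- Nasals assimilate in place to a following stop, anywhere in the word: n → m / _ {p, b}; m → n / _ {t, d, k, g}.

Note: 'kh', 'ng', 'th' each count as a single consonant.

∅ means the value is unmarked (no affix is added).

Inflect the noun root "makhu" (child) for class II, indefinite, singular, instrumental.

makhuutegeth

Attach number singular -ut → makhuut.
noun class = class II: zero marking, form stays makhuut.
Attach definiteness indefinite -g → makhuutg.
Attach case instrumental -th → makhuutgth.
Apply epenthesis: makhuutgth → makhuutegeth.
Nasal assimilation: no change.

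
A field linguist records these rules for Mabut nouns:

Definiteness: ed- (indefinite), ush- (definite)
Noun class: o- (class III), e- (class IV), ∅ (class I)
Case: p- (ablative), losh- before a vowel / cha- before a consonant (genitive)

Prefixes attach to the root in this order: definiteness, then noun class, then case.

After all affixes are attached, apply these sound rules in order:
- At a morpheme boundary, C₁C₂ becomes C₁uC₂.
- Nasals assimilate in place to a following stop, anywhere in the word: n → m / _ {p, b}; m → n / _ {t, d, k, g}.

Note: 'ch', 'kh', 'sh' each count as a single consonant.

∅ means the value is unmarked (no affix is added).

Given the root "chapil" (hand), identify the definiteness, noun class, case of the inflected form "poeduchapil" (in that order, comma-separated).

indefinite, class III, ablative

Segment: p-o-ed-chapil.
definiteness: ed- → indefinite.
noun class: o- → class III.
case: p- → ablative.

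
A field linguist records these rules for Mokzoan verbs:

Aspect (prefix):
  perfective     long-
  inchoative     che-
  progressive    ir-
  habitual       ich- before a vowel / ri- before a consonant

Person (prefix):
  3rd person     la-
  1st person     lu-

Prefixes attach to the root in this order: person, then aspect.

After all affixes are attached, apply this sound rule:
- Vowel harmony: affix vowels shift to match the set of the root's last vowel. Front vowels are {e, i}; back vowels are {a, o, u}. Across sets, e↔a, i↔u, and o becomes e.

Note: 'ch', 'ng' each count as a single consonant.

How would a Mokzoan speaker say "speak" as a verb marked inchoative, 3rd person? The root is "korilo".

chalakorilo

Attach person 3rd person la- → lakorilo.
Attach aspect inchoative che- → chelakorilo.
Apply vowel harmony: chelakorilo → chalakorilo.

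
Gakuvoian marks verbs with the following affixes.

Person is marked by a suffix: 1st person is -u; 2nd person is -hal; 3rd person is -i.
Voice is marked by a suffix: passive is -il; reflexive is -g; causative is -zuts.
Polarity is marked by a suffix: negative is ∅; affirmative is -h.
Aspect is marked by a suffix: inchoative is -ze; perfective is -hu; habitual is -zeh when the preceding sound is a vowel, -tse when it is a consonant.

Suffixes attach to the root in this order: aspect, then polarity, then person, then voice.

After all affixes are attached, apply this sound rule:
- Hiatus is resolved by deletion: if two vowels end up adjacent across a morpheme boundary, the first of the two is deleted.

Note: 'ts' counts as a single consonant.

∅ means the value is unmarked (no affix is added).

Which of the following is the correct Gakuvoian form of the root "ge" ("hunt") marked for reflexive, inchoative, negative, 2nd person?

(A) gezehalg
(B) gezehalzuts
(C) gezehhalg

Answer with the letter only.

Attach aspect inchoative -ze → geze.
polarity = negative: zero marking, form stays geze.
Attach person 2nd person -hal → gezehal.
Attach voice reflexive -g → gezehalg.
Vowel deletion: no change.
So the correct form is gezehalg, option (A).
(B) gezehalzuts is wrong: it uses causative instead of reflexive for voice.
(C) gezehhalg is wrong: it uses habitual instead of inchoative for aspect.

A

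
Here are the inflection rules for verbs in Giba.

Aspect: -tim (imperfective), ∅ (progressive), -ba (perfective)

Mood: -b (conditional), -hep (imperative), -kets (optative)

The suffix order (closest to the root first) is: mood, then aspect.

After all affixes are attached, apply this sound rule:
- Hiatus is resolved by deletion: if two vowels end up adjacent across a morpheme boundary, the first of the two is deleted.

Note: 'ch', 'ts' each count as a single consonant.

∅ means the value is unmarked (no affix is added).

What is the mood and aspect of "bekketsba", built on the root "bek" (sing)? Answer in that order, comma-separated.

optative, perfective

Segment: bek-kets-ba.
mood: -kets → optative.
aspect: -ba → perfective.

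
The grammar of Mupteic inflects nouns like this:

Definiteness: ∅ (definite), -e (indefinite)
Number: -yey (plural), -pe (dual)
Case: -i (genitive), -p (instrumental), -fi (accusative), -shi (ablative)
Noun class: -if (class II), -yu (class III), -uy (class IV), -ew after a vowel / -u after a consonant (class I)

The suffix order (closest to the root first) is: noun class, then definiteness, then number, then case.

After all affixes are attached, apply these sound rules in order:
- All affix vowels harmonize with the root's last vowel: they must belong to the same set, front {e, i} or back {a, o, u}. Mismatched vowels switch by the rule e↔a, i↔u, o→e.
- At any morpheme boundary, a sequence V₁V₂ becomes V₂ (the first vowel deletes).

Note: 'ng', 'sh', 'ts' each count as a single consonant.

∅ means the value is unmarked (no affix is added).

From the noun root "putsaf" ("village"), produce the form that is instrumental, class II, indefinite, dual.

putsafufapap

Attach noun class class II -if → putsafif.
Attach definiteness indefinite -e → putsafife.
Attach number dual -pe → putsafifepe.
Attach case instrumental -p → putsafifepep.
Apply vowel harmony: putsafifepep → putsafufapap.
Vowel deletion: no change.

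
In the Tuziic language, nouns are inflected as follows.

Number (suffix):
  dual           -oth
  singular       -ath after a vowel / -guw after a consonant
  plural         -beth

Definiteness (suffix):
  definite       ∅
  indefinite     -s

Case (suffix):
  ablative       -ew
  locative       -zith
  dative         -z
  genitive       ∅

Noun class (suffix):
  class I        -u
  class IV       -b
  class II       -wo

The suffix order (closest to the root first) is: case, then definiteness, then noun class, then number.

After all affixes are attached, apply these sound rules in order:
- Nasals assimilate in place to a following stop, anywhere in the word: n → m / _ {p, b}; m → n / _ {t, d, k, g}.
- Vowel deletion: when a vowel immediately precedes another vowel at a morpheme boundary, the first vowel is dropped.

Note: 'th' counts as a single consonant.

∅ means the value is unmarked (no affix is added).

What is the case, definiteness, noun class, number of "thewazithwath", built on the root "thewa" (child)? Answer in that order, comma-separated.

locative, definite, class II, singular

Segment: thewa-zith-wo-ath.
case: -zith → locative.
definiteness: ∅ → definite.
noun class: -wo → class II.
number: -ath/guw → singular.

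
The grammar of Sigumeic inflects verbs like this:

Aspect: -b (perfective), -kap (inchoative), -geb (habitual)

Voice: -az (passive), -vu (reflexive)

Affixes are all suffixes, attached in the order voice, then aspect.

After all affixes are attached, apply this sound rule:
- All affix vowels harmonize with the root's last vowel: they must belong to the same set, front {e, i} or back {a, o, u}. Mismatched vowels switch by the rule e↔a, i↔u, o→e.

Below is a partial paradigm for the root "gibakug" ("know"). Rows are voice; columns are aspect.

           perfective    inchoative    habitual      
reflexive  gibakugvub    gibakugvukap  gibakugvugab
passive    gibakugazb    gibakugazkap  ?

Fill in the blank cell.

gibakugazgab

Attach voice passive -az → gibakugaz.
Attach aspect habitual -geb → gibakugazgeb.
Apply vowel harmony: gibakugazgeb → gibakugazgab.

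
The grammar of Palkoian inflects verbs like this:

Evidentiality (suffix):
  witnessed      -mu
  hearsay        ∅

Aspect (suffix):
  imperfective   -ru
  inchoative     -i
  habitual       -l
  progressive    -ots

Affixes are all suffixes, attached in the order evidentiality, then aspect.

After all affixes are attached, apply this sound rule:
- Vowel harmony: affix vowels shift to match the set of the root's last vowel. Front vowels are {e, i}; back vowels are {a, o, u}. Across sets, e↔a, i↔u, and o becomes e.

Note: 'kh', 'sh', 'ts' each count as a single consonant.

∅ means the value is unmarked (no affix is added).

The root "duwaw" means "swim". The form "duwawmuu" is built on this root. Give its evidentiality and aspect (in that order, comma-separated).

witnessed, inchoative

Segment: duwaw-mu-i.
evidentiality: -mu → witnessed.
aspect: -i → inchoative.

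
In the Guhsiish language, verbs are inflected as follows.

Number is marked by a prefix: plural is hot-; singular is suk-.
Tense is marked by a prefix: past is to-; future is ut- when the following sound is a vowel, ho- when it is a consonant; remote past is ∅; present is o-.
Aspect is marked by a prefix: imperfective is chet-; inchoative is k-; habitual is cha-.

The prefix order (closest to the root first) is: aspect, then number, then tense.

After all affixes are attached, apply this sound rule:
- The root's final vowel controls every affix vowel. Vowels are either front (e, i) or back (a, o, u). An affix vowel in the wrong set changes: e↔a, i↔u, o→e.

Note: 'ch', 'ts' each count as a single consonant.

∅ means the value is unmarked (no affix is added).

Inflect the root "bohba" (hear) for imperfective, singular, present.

Attach aspect imperfective chet- → chetbohba.
Attach number singular suk- → sukchetbohba.
Attach tense present o- → osukchetbohba.
Apply vowel harmony: osukchetbohba → osukchatbohba.

osukchatbohba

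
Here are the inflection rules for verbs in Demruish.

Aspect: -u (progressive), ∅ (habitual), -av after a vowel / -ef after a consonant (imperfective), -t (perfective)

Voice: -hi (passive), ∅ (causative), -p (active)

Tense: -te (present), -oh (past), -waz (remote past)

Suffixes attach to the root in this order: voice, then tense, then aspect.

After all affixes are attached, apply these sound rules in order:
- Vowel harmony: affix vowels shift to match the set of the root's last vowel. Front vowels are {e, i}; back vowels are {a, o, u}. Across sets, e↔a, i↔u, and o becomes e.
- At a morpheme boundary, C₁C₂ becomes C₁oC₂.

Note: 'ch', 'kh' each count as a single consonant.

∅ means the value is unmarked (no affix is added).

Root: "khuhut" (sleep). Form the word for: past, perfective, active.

khuhutopohot

Attach voice active -p → khuhutp.
Attach tense past -oh → khuhutpoh.
Attach aspect perfective -t → khuhutpoht.
Vowel harmony: no change.
Apply epenthesis: khuhutpoht → khuhutopohot.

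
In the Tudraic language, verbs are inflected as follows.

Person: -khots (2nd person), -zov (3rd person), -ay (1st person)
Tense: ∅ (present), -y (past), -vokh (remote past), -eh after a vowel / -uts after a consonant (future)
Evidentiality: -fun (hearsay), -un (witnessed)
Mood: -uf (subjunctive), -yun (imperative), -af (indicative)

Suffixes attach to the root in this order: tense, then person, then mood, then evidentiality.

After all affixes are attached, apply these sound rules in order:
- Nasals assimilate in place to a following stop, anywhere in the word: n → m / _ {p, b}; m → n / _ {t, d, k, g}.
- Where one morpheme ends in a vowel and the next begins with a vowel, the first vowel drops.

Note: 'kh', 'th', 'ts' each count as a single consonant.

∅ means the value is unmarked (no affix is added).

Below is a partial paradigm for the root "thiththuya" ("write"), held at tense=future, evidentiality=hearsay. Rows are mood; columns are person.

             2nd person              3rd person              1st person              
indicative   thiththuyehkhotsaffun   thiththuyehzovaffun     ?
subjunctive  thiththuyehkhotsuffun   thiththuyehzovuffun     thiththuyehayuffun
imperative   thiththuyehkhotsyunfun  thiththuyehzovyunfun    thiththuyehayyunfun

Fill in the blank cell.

thiththuyehayaffun

Attach tense future -eh (after vowel 'a') → thiththuyaeh.
Attach person 1st person -ay → thiththuyaehay.
Attach mood indicative -af → thiththuyaehayaf.
Attach evidentiality hearsay -fun → thiththuyaehayaffun.
Nasal assimilation: no change.
Apply vowel deletion: thiththuyaehayaffun → thiththuyehayaffun.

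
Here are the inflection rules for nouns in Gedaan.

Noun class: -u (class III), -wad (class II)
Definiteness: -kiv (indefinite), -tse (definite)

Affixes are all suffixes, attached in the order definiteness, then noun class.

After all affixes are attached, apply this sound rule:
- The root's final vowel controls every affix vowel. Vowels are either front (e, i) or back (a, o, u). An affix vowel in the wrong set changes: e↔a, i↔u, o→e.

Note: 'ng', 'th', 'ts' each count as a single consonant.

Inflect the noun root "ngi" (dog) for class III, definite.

ngitsei

Attach definiteness definite -tse → ngitse.
Attach noun class class III -u → ngitseu.
Apply vowel harmony: ngitseu → ngitsei.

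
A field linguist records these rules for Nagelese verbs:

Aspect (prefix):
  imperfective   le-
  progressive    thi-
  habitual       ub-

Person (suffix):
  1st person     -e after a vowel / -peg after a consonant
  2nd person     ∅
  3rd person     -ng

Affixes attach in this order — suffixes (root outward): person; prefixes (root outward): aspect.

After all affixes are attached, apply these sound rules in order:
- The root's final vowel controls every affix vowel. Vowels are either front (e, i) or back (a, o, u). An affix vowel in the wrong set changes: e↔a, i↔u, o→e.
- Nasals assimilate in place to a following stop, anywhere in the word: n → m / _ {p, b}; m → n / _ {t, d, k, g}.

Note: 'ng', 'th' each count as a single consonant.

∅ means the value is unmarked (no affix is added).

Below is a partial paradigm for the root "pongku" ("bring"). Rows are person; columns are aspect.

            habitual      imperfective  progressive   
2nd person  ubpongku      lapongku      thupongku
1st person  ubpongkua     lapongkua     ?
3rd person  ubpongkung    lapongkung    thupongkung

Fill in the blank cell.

thupongkua

Attach person 1st person -e (after vowel 'u') → pongkue.
Attach aspect progressive thi- → thipongkue.
Apply vowel harmony: thipongkue → thupongkua.
Nasal assimilation: no change.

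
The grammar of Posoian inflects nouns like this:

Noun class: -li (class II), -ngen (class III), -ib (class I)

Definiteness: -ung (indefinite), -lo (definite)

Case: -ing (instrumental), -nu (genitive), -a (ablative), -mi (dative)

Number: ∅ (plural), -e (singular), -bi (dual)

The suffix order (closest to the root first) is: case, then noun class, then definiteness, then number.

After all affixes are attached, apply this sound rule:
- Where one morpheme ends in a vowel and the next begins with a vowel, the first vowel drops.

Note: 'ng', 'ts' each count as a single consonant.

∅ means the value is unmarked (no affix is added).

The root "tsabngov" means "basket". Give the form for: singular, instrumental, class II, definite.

Attach case instrumental -ing → tsabngoving.
Attach noun class class II -li → tsabngovingli.
Attach definiteness definite -lo → tsabngovinglilo.
Attach number singular -e → tsabngovingliloe.
Apply vowel deletion: tsabngovingliloe → tsabngovinglile.

tsabngovinglile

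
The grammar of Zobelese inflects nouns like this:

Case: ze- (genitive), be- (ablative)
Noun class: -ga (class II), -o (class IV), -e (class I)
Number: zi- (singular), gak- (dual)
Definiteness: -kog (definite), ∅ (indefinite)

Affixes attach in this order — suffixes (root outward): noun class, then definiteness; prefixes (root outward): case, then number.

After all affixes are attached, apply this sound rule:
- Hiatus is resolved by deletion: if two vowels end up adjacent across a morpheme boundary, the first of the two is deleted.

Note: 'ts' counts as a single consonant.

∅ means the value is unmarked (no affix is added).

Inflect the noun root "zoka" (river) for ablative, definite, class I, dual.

Attach noun class class I -e → zokae.
Attach definiteness definite -kog → zokaekog.
Attach case ablative be- → bezokaekog.
Attach number dual gak- → gakbezokaekog.
Apply vowel deletion: gakbezokaekog → gakbezokekog.

gakbezokekog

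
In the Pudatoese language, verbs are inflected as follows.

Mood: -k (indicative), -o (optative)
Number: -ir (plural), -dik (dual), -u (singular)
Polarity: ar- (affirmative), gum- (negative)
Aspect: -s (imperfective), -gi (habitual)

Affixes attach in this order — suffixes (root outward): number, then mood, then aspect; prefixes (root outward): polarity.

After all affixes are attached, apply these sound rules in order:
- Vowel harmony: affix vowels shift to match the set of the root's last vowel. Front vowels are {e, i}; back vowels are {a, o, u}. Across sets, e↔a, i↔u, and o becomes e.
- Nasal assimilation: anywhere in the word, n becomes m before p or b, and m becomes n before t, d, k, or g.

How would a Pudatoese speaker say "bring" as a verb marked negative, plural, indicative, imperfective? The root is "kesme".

ginkesmeirks

Attach number plural -ir → kesmeir.
Attach mood indicative -k → kesmeirk.
Attach aspect imperfective -s → kesmeirks.
Attach polarity negative gum- → gumkesmeirks.
Apply vowel harmony: gumkesmeirks → gimkesmeirks.
Apply nasal assimilation: gimkesmeirks → ginkesmeirks.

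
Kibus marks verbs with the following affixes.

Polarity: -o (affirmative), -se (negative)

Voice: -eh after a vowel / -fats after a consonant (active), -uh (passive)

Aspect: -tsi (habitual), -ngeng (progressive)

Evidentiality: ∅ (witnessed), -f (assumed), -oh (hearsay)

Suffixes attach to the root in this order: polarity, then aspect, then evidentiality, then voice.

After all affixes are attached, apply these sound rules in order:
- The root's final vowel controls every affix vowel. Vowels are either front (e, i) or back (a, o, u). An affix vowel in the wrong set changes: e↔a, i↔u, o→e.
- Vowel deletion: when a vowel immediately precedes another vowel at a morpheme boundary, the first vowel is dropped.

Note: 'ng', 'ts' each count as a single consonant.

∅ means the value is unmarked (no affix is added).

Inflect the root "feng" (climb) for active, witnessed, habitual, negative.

Attach polarity negative -se → fengse.
Attach aspect habitual -tsi → fengsetsi.
evidentiality = witnessed: zero marking, form stays fengsetsi.
Attach voice active -eh (after vowel 'i') → fengsetsieh.
Vowel harmony: no change.
Apply vowel deletion: fengsetsieh → fengsetseh.

fengsetseh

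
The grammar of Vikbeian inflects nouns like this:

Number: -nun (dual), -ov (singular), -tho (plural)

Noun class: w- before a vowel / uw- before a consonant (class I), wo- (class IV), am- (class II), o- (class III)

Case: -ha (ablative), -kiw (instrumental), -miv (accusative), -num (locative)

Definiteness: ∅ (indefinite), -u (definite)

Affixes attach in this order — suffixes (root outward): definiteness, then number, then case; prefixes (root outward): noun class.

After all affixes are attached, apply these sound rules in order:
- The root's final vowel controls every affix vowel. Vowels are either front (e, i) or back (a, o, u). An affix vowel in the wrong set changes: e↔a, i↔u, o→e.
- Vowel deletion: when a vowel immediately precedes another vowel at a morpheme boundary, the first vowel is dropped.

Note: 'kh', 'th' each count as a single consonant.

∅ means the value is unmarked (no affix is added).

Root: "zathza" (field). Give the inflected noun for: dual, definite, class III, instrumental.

Attach definiteness definite -u → zathzau.
Attach number dual -nun → zathzaunun.
Attach noun class class III o- → ozathzaunun.
Attach case instrumental -kiw → ozathzaununkiw.
Apply vowel harmony: ozathzaununkiw → ozathzaununkuw.
Apply vowel deletion: ozathzaununkuw → ozathzununkuw.

ozathzununkuw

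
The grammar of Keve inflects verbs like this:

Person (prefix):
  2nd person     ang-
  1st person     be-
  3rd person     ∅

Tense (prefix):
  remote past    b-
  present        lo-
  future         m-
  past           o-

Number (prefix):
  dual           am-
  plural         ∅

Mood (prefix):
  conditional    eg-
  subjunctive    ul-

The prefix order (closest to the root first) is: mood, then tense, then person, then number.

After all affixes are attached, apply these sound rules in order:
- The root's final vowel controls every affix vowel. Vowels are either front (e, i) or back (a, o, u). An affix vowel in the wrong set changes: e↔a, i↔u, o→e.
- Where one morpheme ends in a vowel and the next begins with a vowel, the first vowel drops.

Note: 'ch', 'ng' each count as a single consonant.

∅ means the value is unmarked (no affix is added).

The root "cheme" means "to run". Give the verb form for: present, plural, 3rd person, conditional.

Attach mood conditional eg- → egcheme.
Attach tense present lo- → loegcheme.
person = 3rd person: zero marking, form stays loegcheme.
number = plural: zero marking, form stays loegcheme.
Apply vowel harmony: loegcheme → leegcheme.
Apply vowel deletion: leegcheme → legcheme.

legcheme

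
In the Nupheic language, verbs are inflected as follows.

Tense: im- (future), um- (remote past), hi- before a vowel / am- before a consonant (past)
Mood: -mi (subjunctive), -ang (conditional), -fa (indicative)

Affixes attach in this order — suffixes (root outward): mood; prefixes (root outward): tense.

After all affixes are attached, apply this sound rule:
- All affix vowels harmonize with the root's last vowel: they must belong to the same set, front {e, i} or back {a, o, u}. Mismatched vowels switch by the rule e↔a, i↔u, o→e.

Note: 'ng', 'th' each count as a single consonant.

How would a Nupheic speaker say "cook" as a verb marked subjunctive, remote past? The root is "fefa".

umfefamu

Attach mood subjunctive -mi → fefami.
Attach tense remote past um- → umfefami.
Apply vowel harmony: umfefami → umfefamu.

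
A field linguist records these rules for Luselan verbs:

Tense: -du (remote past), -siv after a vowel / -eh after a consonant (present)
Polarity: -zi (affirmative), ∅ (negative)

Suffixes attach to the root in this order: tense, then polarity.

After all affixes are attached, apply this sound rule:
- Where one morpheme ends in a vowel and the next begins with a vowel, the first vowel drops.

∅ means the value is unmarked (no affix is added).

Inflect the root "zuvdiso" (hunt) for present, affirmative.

Attach tense present -siv (after vowel 'o') → zuvdisosiv.
Attach polarity affirmative -zi → zuvdisosivzi.
Vowel deletion: no change.

zuvdisosivzi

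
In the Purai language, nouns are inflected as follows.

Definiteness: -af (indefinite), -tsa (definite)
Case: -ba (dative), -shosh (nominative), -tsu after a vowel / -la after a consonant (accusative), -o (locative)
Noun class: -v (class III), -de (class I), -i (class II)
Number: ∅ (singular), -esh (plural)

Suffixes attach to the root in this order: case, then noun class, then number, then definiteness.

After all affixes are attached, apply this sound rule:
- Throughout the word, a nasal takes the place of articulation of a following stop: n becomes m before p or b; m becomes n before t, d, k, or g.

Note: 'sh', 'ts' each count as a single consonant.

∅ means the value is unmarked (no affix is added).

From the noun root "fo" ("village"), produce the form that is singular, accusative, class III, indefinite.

Attach case accusative -tsu (after vowel 'o') → fotsu.
Attach noun class class III -v → fotsuv.
number = singular: zero marking, form stays fotsuv.
Attach definiteness indefinite -af → fotsuvaf.
Nasal assimilation: no change.

fotsuvaf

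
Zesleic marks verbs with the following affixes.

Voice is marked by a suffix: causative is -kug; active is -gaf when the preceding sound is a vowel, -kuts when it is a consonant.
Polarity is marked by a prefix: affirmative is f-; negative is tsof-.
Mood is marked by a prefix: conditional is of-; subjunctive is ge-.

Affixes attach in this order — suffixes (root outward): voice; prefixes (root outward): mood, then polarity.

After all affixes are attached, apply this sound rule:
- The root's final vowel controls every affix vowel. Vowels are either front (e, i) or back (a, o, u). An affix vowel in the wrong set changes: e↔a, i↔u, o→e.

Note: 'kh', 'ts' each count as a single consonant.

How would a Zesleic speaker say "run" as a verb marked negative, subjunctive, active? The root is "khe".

Attach mood subjunctive ge- → gekhe.
Attach voice active -gaf (after vowel 'e') → gekhegaf.
Attach polarity negative tsof- → tsofgekhegaf.
Apply vowel harmony: tsofgekhegaf → tsefgekhegef.

tsefgekhegef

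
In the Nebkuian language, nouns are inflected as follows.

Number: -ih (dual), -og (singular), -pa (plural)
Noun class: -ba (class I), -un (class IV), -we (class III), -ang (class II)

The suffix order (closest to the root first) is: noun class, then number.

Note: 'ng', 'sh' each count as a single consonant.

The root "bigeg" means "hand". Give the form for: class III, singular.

Attach noun class class III -we → bigegwe.
Attach number singular -og → bigegweog.

bigegweog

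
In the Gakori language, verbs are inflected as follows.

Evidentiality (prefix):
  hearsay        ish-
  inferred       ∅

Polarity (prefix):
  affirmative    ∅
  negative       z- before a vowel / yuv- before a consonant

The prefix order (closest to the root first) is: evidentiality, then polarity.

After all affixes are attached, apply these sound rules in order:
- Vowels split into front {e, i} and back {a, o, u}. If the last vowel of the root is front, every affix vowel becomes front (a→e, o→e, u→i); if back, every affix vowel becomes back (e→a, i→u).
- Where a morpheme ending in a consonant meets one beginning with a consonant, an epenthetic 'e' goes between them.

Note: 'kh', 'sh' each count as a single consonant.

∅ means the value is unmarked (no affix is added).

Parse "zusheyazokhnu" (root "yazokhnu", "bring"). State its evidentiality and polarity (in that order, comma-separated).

hearsay, negative

Segment: z-ish-yazokhnu.
evidentiality: ish- → hearsay.
polarity: z/yuv- → negative.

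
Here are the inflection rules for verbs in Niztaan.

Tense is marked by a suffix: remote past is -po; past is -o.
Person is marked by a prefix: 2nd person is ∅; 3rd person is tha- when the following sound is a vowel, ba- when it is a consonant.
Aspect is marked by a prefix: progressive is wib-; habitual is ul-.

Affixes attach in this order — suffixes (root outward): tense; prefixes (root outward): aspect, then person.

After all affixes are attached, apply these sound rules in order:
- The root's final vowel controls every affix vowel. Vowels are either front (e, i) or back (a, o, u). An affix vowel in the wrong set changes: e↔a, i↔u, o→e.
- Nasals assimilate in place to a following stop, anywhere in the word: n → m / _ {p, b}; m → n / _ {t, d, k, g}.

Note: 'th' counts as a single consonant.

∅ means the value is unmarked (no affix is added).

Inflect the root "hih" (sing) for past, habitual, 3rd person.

theilhihe

Attach tense past -o → hiho.
Attach aspect habitual ul- → ulhiho.
Attach person 3rd person tha- (before vowel 'u') → thaulhiho.
Apply vowel harmony: thaulhiho → theilhihe.
Nasal assimilation: no change.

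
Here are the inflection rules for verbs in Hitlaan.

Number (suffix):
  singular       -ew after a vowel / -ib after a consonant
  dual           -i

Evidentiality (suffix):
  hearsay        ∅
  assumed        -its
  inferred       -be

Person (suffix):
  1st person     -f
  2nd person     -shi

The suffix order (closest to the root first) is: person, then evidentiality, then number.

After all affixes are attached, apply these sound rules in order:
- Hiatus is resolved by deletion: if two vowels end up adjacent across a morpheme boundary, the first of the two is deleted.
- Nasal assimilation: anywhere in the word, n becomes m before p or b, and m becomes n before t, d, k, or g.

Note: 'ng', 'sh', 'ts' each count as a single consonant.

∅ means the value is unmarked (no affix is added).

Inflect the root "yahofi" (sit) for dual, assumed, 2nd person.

Attach person 2nd person -shi → yahofishi.
Attach evidentiality assumed -its → yahofishiits.
Attach number dual -i → yahofishiitsi.
Apply vowel deletion: yahofishiitsi → yahofishitsi.
Nasal assimilation: no change.

yahofishitsi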